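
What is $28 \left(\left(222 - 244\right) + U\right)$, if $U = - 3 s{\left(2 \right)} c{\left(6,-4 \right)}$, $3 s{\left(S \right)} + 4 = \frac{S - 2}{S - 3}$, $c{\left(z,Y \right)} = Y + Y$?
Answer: $-1512$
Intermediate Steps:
$c{\left(z,Y \right)} = 2 Y$
$s{\left(S \right)} = - \frac{4}{3} + \frac{-2 + S}{3 \left(-3 + S\right)}$ ($s{\left(S \right)} = - \frac{4}{3} + \frac{\left(S - 2\right) \frac{1}{S - 3}}{3} = - \frac{4}{3} + \frac{\left(-2 + S\right) \frac{1}{-3 + S}}{3} = - \frac{4}{3} + \frac{\frac{1}{-3 + S} \left(-2 + S\right)}{3} = - \frac{4}{3} + \frac{-2 + S}{3 \left(-3 + S\right)}$)
$U = -32$ ($U = - 3 \frac{\frac{10}{3} - 2}{-3 + 2} \cdot 2 \left(-4\right) = - 3 \frac{\frac{10}{3} - 2}{-1} \left(-8\right) = - 3 \left(\left(-1\right) \frac{4}{3}\right) \left(-8\right) = \left(-3\right) \left(- \frac{4}{3}\right) \left(-8\right) = 4 \left(-8\right) = -32$)
$28 \left(\left(222 - 244\right) + U\right) = 28 \left(\left(222 - 244\right) - 32\right) = 28 \left(-22 - 32\right) = 28 \left(-54\right) = -1512$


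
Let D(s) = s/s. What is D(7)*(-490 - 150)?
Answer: -640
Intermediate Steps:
D(s) = 1
D(7)*(-490 - 150) = 1*(-490 - 150) = 1*(-640) = -640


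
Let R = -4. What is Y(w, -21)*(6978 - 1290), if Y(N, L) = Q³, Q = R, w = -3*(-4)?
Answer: -364032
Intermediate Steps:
w = 12
Q = -4
Y(N, L) = -64 (Y(N, L) = (-4)³ = -64)
Y(w, -21)*(6978 - 1290) = -64*(6978 - 1290) = -64*5688 = -364032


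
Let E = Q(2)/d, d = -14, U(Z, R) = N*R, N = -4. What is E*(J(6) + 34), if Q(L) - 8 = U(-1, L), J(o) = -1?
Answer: 0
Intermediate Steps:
U(Z, R) = -4*R
Q(L) = 8 - 4*L
E = 0 (E = (8 - 4*2)/(-14) = (8 - 8)*(-1/14) = 0*(-1/14) = 0)
E*(J(6) + 34) = 0*(-1 + 34) = 0*33 = 0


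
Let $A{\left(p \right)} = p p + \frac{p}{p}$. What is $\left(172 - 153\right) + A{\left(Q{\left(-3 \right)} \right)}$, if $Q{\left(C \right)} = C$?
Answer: $29$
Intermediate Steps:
$A{\left(p \right)} = 1 + p^{2}$ ($A{\left(p \right)} = p^{2} + 1 = 1 + p^{2}$)
$\left(172 - 153\right) + A{\left(Q{\left(-3 \right)} \right)} = \left(172 - 153\right) + \left(1 + \left(-3\right)^{2}\right) = 19 + \left(1 + 9\right) = 19 + 10 = 29$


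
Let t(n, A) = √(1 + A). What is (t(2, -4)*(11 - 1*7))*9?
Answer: 36*I*√3 ≈ 62.354*I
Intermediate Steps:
(t(2, -4)*(11 - 1*7))*9 = (√(1 - 4)*(11 - 1*7))*9 = (√(-3)*(11 - 7))*9 = ((I*√3)*4)*9 = (4*I*√3)*9 = 36*I*√3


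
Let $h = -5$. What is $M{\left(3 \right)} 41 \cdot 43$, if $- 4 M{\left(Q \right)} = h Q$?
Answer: $\frac{26445}{4} \approx 6611.3$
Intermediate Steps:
$M{\left(Q \right)} = \frac{5 Q}{4}$ ($M{\left(Q \right)} = - \frac{\left(-5\right) Q}{4} = \frac{5 Q}{4}$)
$M{\left(3 \right)} 41 \cdot 43 = \frac{5}{4} \cdot 3 \cdot 41 \cdot 43 = \frac{15}{4} \cdot 41 \cdot 43 = \frac{615}{4} \cdot 43 = \frac{26445}{4}$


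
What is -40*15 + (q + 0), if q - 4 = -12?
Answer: -608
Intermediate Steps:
q = -8 (q = 4 - 12 = -8)
-40*15 + (q + 0) = -40*15 + (-8 + 0) = -600 - 8 = -608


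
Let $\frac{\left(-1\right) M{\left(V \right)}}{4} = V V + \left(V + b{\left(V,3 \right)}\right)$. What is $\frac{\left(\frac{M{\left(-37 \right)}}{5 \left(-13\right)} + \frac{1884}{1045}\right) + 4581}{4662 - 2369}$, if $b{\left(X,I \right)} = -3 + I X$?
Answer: $\frac{12655125}{6230081} \approx 2.0313$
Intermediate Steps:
$M{\left(V \right)} = 12 - 16 V - 4 V^{2}$ ($M{\left(V \right)} = - 4 \left(V V + \left(V + \left(-3 + 3 V\right)\right)\right) = - 4 \left(V^{2} + \left(-3 + 4 V\right)\right) = - 4 \left(-3 + V^{2} + 4 V\right) = 12 - 16 V - 4 V^{2}$)
$\frac{\left(\frac{M{\left(-37 \right)}}{5 \left(-13\right)} + \frac{1884}{1045}\right) + 4581}{4662 - 2369} = \frac{\left(\frac{12 - -592 - 4 \left(-37\right)^{2}}{5 \left(-13\right)} + \frac{1884}{1045}\right) + 4581}{4662 - 2369} = \frac{\left(\frac{12 + 592 - 5476}{-65} + 1884 \cdot \frac{1}{1045}\right) + 4581}{2293} = \left(\left(\left(12 + 592 - 5476\right) \left(- \frac{1}{65}\right) + \frac{1884}{1045}\right) + 4581\right) \frac{1}{2293} = \left(\left(\left(-4872\right) \left(- \frac{1}{65}\right) + \frac{1884}{1045}\right) + 4581\right) \frac{1}{2293} = \left(\left(\frac{4872}{65} + \frac{1884}{1045}\right) + 4581\right) \frac{1}{2293} = \left(\frac{208548}{2717} + 4581\right) \frac{1}{2293} = \frac{12655125}{2717} \cdot \frac{1}{2293} = \frac{12655125}{6230081}$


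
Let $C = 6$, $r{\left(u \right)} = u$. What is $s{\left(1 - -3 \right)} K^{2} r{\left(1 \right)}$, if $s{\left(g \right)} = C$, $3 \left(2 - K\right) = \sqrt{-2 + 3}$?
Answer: $\frac{50}{3} \approx 16.667$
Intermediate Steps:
$K = \frac{5}{3}$ ($K = 2 - \frac{\sqrt{-2 + 3}}{3} = 2 - \frac{\sqrt{1}}{3} = 2 - \frac{1}{3} = \frac{5}{3} \approx 1.6667$)
$s{\left(g \right)} = 6$
$s{\left(1 - -3 \right)} K^{2} r{\left(1 \right)} = 6 \left(\frac{5}{3}\right)^{2} \cdot 1 = 6 \cdot \frac{25}{9} \cdot 1 = \frac{50}{3} \cdot 1 = \frac{50}{3}$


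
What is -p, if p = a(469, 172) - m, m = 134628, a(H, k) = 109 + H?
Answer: 134050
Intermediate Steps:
p = -134050 (p = (109 + 469) - 1*134628 = 578 - 134628 = -134050)
-p = -1*(-134050) = 134050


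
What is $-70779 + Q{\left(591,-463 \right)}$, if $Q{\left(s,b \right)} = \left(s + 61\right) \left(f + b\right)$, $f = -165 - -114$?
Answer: $-405907$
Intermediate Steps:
$f = -51$ ($f = -165 + 114 = -51$)
$Q{\left(s,b \right)} = \left(-51 + b\right) \left(61 + s\right)$ ($Q{\left(s,b \right)} = \left(s + 61\right) \left(-51 + b\right) = \left(61 + s\right) \left(-51 + b\right) = \left(-51 + b\right) \left(61 + s\right)$)
$-70779 + Q{\left(591,-463 \right)} = -70779 - 335128 = -405907$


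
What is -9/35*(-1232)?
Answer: 1584/5 ≈ 316.80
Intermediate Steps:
-9/35*(-1232) = 1584/5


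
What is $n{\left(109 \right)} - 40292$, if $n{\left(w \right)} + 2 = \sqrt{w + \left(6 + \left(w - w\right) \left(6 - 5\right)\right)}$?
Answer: $-40294 + \sqrt{115} \approx -40283.0$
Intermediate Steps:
$n{\left(w \right)} = -2 + \sqrt{6 + w}$ ($n{\left(w \right)} = -2 + \sqrt{w + \left(6 + \left(w - w\right) \left(6 - 5\right)\right)} = -2 + \sqrt{w + \left(6 + 0 \left(6 - 5\right)\right)} = -2 + \sqrt{w + \left(6 + 0 \cdot 1\right)} = -2 + \sqrt{w + \left(6 + 0\right)} = -2 + \sqrt{w + 6} = -2 + \sqrt{6 + w}$)
$n{\left(109 \right)} - 40292 = \left(-2 + \sqrt{6 + 109}\right) - 40292 = \left(-2 + \sqrt{115}\right) - 40292 = -40294 + \sqrt{115}$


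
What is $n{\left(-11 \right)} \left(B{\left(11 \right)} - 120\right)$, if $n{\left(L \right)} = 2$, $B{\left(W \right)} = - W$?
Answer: $-262$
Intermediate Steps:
$n{\left(-11 \right)} \left(B{\left(11 \right)} - 120\right) = 2 \left(\left(-1\right) 11 - 120\right) = 2 \left(-11 - 120\right) = 2 \left(-131\right) = -262$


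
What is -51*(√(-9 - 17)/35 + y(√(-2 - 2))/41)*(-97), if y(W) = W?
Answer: 4947*I*(70 + 41*√26)/1435 ≈ 962.03*I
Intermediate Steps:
-51*(√(-9 - 17)/35 + y(√(-2 - 2))/41)*(-97) = -51*(√(-9 - 17)/35 + √(-2 - 2)/41)*(-97) = -51*(√(-26)*(1/35) + √(-4)*(1/41))*(-97) = -51*((I*√26)*(1/35) + (2*I)*(1/41))*(-97) = -51*(I*√26/35 + 2*I/41)*(-97) = -51*(2*I/41 + I*√26/35)*(-97) = (-102*I/41 - 51*I*√26/35)*(-97) = 9894*I/41 + 4947*I*√26/35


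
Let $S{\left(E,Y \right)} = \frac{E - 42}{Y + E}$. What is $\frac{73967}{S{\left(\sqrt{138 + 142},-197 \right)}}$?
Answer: $\frac{42235157}{106} + \frac{11464885 \sqrt{70}}{742} \approx 5.2772 \cdot 10^{5}$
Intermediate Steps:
$S{\left(E,Y \right)} = \frac{-42 + E}{E + Y}$
$\frac{73967}{S{\left(\sqrt{138 + 142},-197 \right)}} = \frac{73967}{\frac{1}{\sqrt{138 + 142} - 197} \left(-42 + \sqrt{138 + 142}\right)} = \frac{73967}{\frac{1}{\sqrt{280} - 197} \left(-42 + \sqrt{280}\right)} = \frac{73967}{\frac{1}{2 \sqrt{70} - 197} \left(-42 + 2 \sqrt{70}\right)} = \frac{73967}{\frac{1}{-197 + 2 \sqrt{70}} \left(-42 + 2 \sqrt{70}\right)} = 73967 \frac{-197 + 2 \sqrt{70}}{-42 + 2 \sqrt{70}} = \frac{73967 \left(-197 + 2 \sqrt{70}\right)}{-42 + 2 \sqrt{70}}$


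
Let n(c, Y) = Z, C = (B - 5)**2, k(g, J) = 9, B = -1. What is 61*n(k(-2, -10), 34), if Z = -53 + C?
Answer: -1037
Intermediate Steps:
C = 36 (C = (-1 - 5)**2 = (-6)**2 = 36)
Z = -17 (Z = -53 + 36 = -17)
n(c, Y) = -17
61*n(k(-2, -10), 34) = 61*(-17) = -1037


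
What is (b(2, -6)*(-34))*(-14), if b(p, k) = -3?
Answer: -1428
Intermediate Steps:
(b(2, -6)*(-34))*(-14) = -3*(-34)*(-14) = 102*(-14) = -1428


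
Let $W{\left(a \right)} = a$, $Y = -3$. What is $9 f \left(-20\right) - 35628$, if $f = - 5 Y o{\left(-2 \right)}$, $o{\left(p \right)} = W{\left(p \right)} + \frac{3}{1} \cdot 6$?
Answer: $-78828$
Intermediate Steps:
$o{\left(p \right)} = 18 + p$ ($o{\left(p \right)} = p + \frac{3}{1} \cdot 6 = p + 3 \cdot 1 \cdot 6 = p + 3 \cdot 6 = p + 18 = 18 + p$)
$f = 240$ ($f = \left(-5\right) \left(-3\right) \left(18 - 2\right) = 15 \cdot 16 = 240$)
$9 f \left(-20\right) - 35628 = 9 \cdot 240 \left(-20\right) - 35628 = 2160 \left(-20\right) - 35628 = -43200 - 35628 = -78828$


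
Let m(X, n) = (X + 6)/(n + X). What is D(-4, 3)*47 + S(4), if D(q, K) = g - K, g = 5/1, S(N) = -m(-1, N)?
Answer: 277/3 ≈ 92.333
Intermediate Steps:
m(X, n) = (6 + X)/(X + n)
S(N) = -5/(-1 + N) (S(N) = -(6 - 1)/(-1 + N) = -5/(-1 + N))
g = 5 (g = 5*1 = 5)
D(q, K) = 5 - K
D(-4, 3)*47 + S(4) = (5 - 1*3)*47 - 5/(-1 + 4) = (5 - 3)*47 - 5/3 = 2*47 - 5*1/3 = 94 - 5/3 = 277/3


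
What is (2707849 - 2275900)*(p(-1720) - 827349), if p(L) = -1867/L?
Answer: -614680019456937/1720 ≈ -3.5737e+11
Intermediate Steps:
(2707849 - 2275900)*(p(-1720) - 827349) = (2707849 - 2275900)*(-1867/(-1720) - 827349) = 431949*(-1867*(-1/1720) - 827349) = 431949*(1867/1720 - 827349) = 431949*(-1423038413/1720) = -614680019456937/1720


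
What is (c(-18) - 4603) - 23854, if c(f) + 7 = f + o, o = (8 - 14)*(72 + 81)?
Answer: -29400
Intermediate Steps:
o = -918 (o = -6*153 = -918)
c(f) = -925 + f (c(f) = -7 + (f - 918) = -7 + (-918 + f) = -925 + f)
(c(-18) - 4603) - 23854 = ((-925 - 18) - 4603) - 23854 = (-943 - 4603) - 23854 = -5546 - 23854 = -29400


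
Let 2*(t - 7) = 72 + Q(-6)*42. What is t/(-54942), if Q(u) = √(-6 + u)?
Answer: -43/54942 - 7*I*√3/9157 ≈ -0.00078264 - 0.0013241*I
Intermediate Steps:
t = 43 + 42*I*√3 (t = 7 + (72 + √(-6 - 6)*42)/2 = 7 + (72 + √(-12)*42)/2 = 7 + (72 + (2*I*√3)*42)/2 = 7 + (72 + 84*I*√3)/2 = 7 + (36 + 42*I*√3) = 43 + 42*I*√3 ≈ 43.0 + 72.746*I)
t/(-54942) = (43 + 42*I*√3)/(-54942) = (43 + 42*I*√3)*(-1/54942) = -43/54942 - 7*I*√3/9157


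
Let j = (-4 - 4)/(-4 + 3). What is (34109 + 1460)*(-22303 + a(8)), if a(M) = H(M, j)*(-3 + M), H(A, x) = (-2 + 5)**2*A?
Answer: -780490567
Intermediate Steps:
j = 8 (j = -8/(-1) = -8*(-1) = 8)
H(A, x) = 9*A (H(A, x) = 3**2*A = 9*A)
a(M) = 9*M*(-3 + M) (a(M) = (9*M)*(-3 + M) = 9*M*(-3 + M))
(34109 + 1460)*(-22303 + a(8)) = (34109 + 1460)*(-22303 + 9*8*(-3 + 8)) = 35569*(-22303 + 9*8*5) = 35569*(-22303 + 360) = 35569*(-21943) = -780490567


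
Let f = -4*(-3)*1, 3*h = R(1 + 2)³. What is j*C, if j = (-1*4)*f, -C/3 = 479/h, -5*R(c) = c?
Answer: -958000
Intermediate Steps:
R(c) = -c/5
h = -9/125 (h = (-(1 + 2)/5)³/3 = (-⅕*3)³/3 = (-⅗)³/3 = (⅓)*(-27/125) = -9/125 ≈ -0.072000)
C = 59875/3 (C = -1437/(-9/125) = -1437*(-125)/9 = -3*(-59875/9) = 59875/3 ≈ 19958.)
f = 12 (f = 12*1 = 12)
j = -48 (j = -1*4*12 = -4*12 = -48)
j*C = -48*59875/3 = -958000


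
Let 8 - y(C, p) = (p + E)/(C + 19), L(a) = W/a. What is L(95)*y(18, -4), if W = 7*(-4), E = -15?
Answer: -1764/703 ≈ -2.5092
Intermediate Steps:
W = -28
L(a) = -28/a
y(C, p) = 8 - (-15 + p)/(19 + C) (y(C, p) = 8 - (p - 15)/(C + 19) = 8 - (-15 + p)/(19 + C))
L(95)*y(18, -4) = (-28/95)*((167 - 1*(-4) + 8*18)/(19 + 18)) = (-28*1/95)*((167 + 4 + 144)/37) = -28*315/3515 = -28/95*315/37 = -1764/703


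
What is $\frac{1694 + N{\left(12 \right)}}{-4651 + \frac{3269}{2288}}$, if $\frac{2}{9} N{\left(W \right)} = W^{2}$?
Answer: $- \frac{5358496}{10638219} \approx -0.5037$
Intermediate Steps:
$N{\left(W \right)} = \frac{9 W^{2}}{2}$
$\frac{1694 + N{\left(12 \right)}}{-4651 + \frac{3269}{2288}} = \frac{1694 + \frac{9 \cdot 12^{2}}{2}}{-4651 + \frac{3269}{2288}} = \frac{1694 + \frac{9}{2} \cdot 144}{-4651 + 3269 \cdot \frac{1}{2288}} = \frac{1694 + 648}{-4651 + \frac{3269}{2288}} = \frac{2342}{- \frac{10638219}{2288}} = 2342 \left(- \frac{2288}{10638219}\right) = - \frac{5358496}{10638219}$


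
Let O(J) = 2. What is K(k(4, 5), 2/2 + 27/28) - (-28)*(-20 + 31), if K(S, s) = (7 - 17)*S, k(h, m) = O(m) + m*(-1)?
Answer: 338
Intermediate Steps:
k(h, m) = 2 - m (k(h, m) = 2 + m*(-1) = 2 - m)
K(S, s) = -10*S
K(k(4, 5), 2/2 + 27/28) - (-28)*(-20 + 31) = -10*(2 - 1*5) - (-28)*(-20 + 31) = -10*(2 - 5) - (-28)*11 = -10*(-3) - 1*(-308) = 30 + 308 = 338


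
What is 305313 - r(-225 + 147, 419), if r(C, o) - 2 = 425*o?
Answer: 127236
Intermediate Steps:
r(C, o) = 2 + 425*o
305313 - r(-225 + 147, 419) = 305313 - (2 + 425*419) = 305313 - (2 + 178075) = 305313 - 1*178077 = 305313 - 178077 = 127236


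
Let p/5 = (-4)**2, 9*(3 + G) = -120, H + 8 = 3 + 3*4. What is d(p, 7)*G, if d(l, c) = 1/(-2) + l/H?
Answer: -357/2 ≈ -178.50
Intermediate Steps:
H = 7 (H = -8 + (3 + 3*4) = -8 + (3 + 12) = -8 + 15 = 7)
G = -49/3 (G = -3 + (1/9)*(-120) = -3 - 40/3 = -49/3 ≈ -16.333)
p = 80 (p = 5*(-4)**2 = 5*16 = 80)
d(l, c) = -1/2 + l/7 (d(l, c) = 1/(-2) + l/7 = 1*(-1/2) + l*(1/7) = -1/2 + l/7)
d(p, 7)*G = (-1/2 + (1/7)*80)*(-49/3) = (-1/2 + 80/7)*(-49/3) = (153/14)*(-49/3) = -357/2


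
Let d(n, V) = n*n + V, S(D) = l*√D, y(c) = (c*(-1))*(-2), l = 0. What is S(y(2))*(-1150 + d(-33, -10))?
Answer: 0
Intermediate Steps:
y(c) = 2*c (y(c) = -c*(-2) = 2*c)
S(D) = 0 (S(D) = 0*√D = 0)
d(n, V) = V + n² (d(n, V) = n² + V = V + n²)
S(y(2))*(-1150 + d(-33, -10)) = 0*(-1150 + (-10 + (-33)²)) = 0*(-1150 + (-10 + 1089)) = 0*(-1150 + 1079) = 0*(-71) = 0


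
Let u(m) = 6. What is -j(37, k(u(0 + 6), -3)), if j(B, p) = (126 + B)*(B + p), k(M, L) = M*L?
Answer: -3097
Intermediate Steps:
k(M, L) = L*M
-j(37, k(u(0 + 6), -3)) = -(37**2 + 126*37 + 126*(-3*6) + 37*(-3*6)) = -(1369 + 4662 + 126*(-18) + 37*(-18)) = -(1369 + 4662 - 2268 - 666) = -1*3097 = -3097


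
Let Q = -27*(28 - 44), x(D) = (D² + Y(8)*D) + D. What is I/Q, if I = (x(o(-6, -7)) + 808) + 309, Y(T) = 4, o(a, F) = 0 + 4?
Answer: 1153/432 ≈ 2.6690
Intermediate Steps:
o(a, F) = 4
x(D) = D² + 5*D (x(D) = (D² + 4*D) + D = D² + 5*D)
Q = 432 (Q = -27*(-16) = 432)
I = 1153 (I = (4*(5 + 4) + 808) + 309 = (4*9 + 808) + 309 = (36 + 808) + 309 = 844 + 309 = 1153)
I/Q = 1153/432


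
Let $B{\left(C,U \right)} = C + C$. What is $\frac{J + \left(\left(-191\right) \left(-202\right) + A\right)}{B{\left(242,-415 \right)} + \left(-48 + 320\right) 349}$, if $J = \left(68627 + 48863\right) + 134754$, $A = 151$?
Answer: $\frac{290977}{95412} \approx 3.0497$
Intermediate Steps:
$J = 252244$ ($J = 117490 + 134754 = 252244$)
$B{\left(C,U \right)} = 2 C$
$\frac{J + \left(\left(-191\right) \left(-202\right) + A\right)}{B{\left(242,-415 \right)} + \left(-48 + 320\right) 349} = \frac{252244 + \left(\left(-191\right) \left(-202\right) + 151\right)}{2 \cdot 242 + \left(-48 + 320\right) 349} = \frac{252244 + \left(38582 + 151\right)}{484 + 272 \cdot 349} = \frac{252244 + 38733}{484 + 94928} = \frac{290977}{95412}$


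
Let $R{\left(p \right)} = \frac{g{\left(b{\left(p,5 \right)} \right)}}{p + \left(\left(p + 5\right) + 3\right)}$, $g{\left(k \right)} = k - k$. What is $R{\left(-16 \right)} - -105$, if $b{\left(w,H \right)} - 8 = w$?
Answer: $105$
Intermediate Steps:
$b{\left(w,H \right)} = 8 + w$
$g{\left(k \right)} = 0$
$R{\left(p \right)} = 0$ ($R{\left(p \right)} = \frac{0}{p + \left(\left(p + 5\right) + 3\right)} = \frac{0}{p + \left(\left(5 + p\right) + 3\right)} = \frac{0}{p + \left(8 + p\right)} = \frac{0}{8 + 2 p} = 0$)
$R{\left(-16 \right)} - -105 = 0 - -105 = 0 + 105 = 105$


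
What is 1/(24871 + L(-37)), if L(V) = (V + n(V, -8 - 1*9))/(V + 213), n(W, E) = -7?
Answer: 4/99483 ≈ 4.0208e-5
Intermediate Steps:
L(V) = (-7 + V)/(213 + V) (L(V) = (V - 7)/(V + 213) = (-7 + V)/(213 + V))
1/(24871 + L(-37)) = 1/(24871 + (-7 - 37)/(213 - 37)) = 1/(24871 - 44/176) = 1/(24871 + (1/176)*(-44)) = 1/(24871 - ¼) = 1/(99483/4) = 4/99483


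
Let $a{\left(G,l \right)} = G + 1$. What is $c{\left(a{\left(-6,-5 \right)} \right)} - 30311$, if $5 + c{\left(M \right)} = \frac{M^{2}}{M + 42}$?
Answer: $- \frac{1121667}{37} \approx -30315.0$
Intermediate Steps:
$a{\left(G,l \right)} = 1 + G$
$c{\left(M \right)} = -5 + \frac{M^{2}}{42 + M}$ ($c{\left(M \right)} = -5 + \frac{M^{2}}{M + 42} = -5 + \frac{M^{2}}{42 + M}$)
$c{\left(a{\left(-6,-5 \right)} \right)} - 30311 = \frac{-210 + \left(1 - 6\right)^{2} - 5 \left(1 - 6\right)}{42 + \left(1 - 6\right)} - 30311 = \frac{-210 + \left(-5\right)^{2} - -25}{42 - 5} - 30311 = \frac{-210 + 25 + 25}{37} - 30311 = \frac{1}{37} \left(-160\right) - 30311 = - \frac{160}{37} - 30311 = - \frac{1121667}{37}$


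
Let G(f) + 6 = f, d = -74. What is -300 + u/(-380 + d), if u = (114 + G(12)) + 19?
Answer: -136339/454 ≈ -300.31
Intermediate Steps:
G(f) = -6 + f
u = 139 (u = (114 + (-6 + 12)) + 19 = (114 + 6) + 19 = 120 + 19 = 139)
-300 + u/(-380 + d) = -300 + 139/(-380 - 74) = -300 + 139/(-454) = -300 - 1/454*139 = -300 - 139/454 = -136339/454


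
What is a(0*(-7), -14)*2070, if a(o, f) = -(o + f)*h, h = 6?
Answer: 173880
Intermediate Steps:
a(o, f) = -6*f - 6*o (a(o, f) = -(o + f)*6 = -(f + o)*6 = -(6*f + 6*o) = -6*f - 6*o)
a(0*(-7), -14)*2070 = (-6*(-14) - 0*(-7))*2070 = (84 - 6*0)*2070 = (84 + 0)*2070 = 84*2070 = 173880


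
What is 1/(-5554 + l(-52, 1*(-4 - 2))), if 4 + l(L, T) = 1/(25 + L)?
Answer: -27/150067 ≈ -0.00017992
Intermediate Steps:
l(L, T) = -4 + 1/(25 + L)
1/(-5554 + l(-52, 1*(-4 - 2))) = 1/(-5554 + (-99 - 4*(-52))/(25 - 52)) = 1/(-5554 + (-99 + 208)/(-27)) = 1/(-5554 - 1/27*109) = 1/(-5554 - 109/27) = 1/(-150067/27) = -27/150067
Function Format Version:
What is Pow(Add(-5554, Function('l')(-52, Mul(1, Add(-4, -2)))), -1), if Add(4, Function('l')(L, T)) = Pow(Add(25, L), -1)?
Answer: Rational(-27, 150067) ≈ -0.00017992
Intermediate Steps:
Function('l')(L, T) = Add(-4, Pow(Add(25, L), -1))
Pow(Add(-5554, Function('l')(-52, Mul(1, Add(-4, -2)))), -1) = Pow(Add(-5554, Mul(Pow(Add(25, -52), -1), Add(-99, Mul(-4, -52)))), -1) = Pow(Add(-5554, Mul(Pow(-27, -1), Add(-99, 208))), -1) = Pow(Add(-5554, Mul(Rational(-1, 27), 109)), -1) = Pow(Add(-5554, Rational(-109, 27)), -1) = Pow(Rational(-150067, 27), -1) = Rational(-27, 150067)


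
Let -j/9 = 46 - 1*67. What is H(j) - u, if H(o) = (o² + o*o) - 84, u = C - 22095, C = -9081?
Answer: 102534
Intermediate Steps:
u = -31176 (u = -9081 - 22095 = -31176)
j = 189 (j = -9*(46 - 1*67) = -9*(46 - 67) = -9*(-21) = 189)
H(o) = -84 + 2*o² (H(o) = (o² + o²) - 84 = 2*o² - 84 = -84 + 2*o²)
H(j) - u = (-84 + 2*189²) - 1*(-31176) = (-84 + 2*35721) + 31176 = (-84 + 71442) + 31176 = 71358 + 31176 = 102534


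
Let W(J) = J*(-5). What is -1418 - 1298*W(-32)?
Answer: -209098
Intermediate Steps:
W(J) = -5*J
-1418 - 1298*W(-32) = -1418 - (-6490)*(-32) = -1418 - 1298*160 = -1418 - 207680 = -209098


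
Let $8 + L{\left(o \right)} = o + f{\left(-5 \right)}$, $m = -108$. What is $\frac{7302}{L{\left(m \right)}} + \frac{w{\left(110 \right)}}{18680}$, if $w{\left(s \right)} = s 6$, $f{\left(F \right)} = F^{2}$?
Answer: $- \frac{6817065}{84994} \approx -80.206$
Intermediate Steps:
$w{\left(s \right)} = 6 s$
$L{\left(o \right)} = 17 + o$ ($L{\left(o \right)} = -8 + \left(o + \left(-5\right)^{2}\right) = -8 + \left(o + 25\right) = -8 + \left(25 + o\right) = 17 + o$)
$\frac{7302}{L{\left(m \right)}} + \frac{w{\left(110 \right)}}{18680} = \frac{7302}{17 - 108} + \frac{6 \cdot 110}{18680} = \frac{7302}{-91} + 660 \cdot \frac{1}{18680} = 7302 \left(- \frac{1}{91}\right) + \frac{33}{934} = - \frac{7302}{91} + \frac{33}{934} = - \frac{6817065}{84994}$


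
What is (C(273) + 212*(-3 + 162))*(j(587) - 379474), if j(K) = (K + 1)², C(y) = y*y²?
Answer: -687421616250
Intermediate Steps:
C(y) = y³
j(K) = (1 + K)²
(C(273) + 212*(-3 + 162))*(j(587) - 379474) = (273³ + 212*(-3 + 162))*((1 + 587)² - 379474) = (20346417 + 212*159)*(588² - 379474) = (20346417 + 33708)*(345744 - 379474) = 20380125*(-33730) = -687421616250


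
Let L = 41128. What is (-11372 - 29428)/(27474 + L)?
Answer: -20400/34301 ≈ -0.59474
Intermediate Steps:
(-11372 - 29428)/(27474 + L) = (-11372 - 29428)/(27474 + 41128) = -40800/68602 = -40800*1/68602 = -20400/34301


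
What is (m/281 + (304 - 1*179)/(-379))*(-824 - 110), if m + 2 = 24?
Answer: 25019058/106499 ≈ 234.92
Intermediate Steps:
m = 22 (m = -2 + 24 = 22)
(m/281 + (304 - 1*179)/(-379))*(-824 - 110) = (22/281 + (304 - 1*179)/(-379))*(-824 - 110) = (22*(1/281) + (304 - 179)*(-1/379))*(-934) = (22/281 + 125*(-1/379))*(-934) = (22/281 - 125/379)*(-934) = -26787/106499*(-934) = 25019058/106499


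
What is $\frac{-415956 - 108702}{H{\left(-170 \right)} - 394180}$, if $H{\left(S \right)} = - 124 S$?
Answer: $\frac{262329}{186550} \approx 1.4062$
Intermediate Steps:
$\frac{-415956 - 108702}{H{\left(-170 \right)} - 394180} = \frac{-415956 - 108702}{\left(-124\right) \left(-170\right) - 394180} = - \frac{524658}{21080 - 394180} = - \frac{524658}{-373100} = \left(-524658\right) \left(- \frac{1}{373100}\right) = \frac{262329}{186550}$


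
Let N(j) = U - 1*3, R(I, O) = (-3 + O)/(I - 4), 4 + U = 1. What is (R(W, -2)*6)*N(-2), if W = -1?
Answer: -36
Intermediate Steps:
U = -3 (U = -4 + 1 = -3)
R(I, O) = (-3 + O)/(-4 + I)
N(j) = -6 (N(j) = -3 - 1*3 = -3 - 3 = -6)
(R(W, -2)*6)*N(-2) = (((-3 - 2)/(-4 - 1))*6)*(-6) = ((-5/(-5))*6)*(-6) = (-⅕*(-5)*6)*(-6) = (1*6)*(-6) = 6*(-6) = -36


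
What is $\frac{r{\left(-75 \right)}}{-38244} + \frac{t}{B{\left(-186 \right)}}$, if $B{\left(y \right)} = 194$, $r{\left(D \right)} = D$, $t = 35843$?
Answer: $\frac{228465707}{1236556} \approx 184.76$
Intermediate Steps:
$\frac{r{\left(-75 \right)}}{-38244} + \frac{t}{B{\left(-186 \right)}} = - \frac{75}{-38244} + \frac{35843}{194} = \left(-75\right) \left(- \frac{1}{38244}\right) + 35843 \cdot \frac{1}{194} = \frac{25}{12748} + \frac{35843}{194} = \frac{228465707}{1236556}$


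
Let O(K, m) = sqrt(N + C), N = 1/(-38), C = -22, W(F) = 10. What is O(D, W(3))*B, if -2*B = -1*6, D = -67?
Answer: 9*I*sqrt(3534)/38 ≈ 14.08*I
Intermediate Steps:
N = -1/38 ≈ -0.026316
O(K, m) = 3*I*sqrt(3534)/38 (O(K, m) = sqrt(-1/38 - 22) = sqrt(-837/38) = 3*I*sqrt(3534)/38)
B = 3 (B = -(-1)*6/2 = -1/2*(-6) = 3)
O(D, W(3))*B = (3*I*sqrt(3534)/38)*3 = 9*I*sqrt(3534)/38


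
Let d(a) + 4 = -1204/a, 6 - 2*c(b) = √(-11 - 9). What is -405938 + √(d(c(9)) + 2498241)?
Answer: -405938 + √(2498237 - 1204/(3 - I*√5)) ≈ -4.0436e+5 - 0.060836*I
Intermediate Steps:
c(b) = 3 - I*√5 (c(b) = 3 - √(-11 - 9)/2 = 3 - I*√5)
d(a) = -4 - 1204/a
-405938 + √(d(c(9)) + 2498241) = -405938 + √((-4 - 1204/(3 - I*√5)) + 2498241) = -405938 + √(2498237 - 1204/(3 - I*√5))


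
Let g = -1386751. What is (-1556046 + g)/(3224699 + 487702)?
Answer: -267527/337491 ≈ -0.79269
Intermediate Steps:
(-1556046 + g)/(3224699 + 487702) = (-1556046 - 1386751)/(3224699 + 487702) = -2942797/3712401 = -2942797*1/3712401 = -267527/337491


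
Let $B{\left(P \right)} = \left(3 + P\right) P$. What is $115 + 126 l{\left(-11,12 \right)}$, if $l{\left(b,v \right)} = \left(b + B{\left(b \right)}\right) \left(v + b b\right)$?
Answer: $1290481$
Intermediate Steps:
$B{\left(P \right)} = P \left(3 + P\right)$
$l{\left(b,v \right)} = \left(b + b \left(3 + b\right)\right) \left(v + b^{2}\right)$ ($l{\left(b,v \right)} = \left(b + b \left(3 + b\right)\right) \left(v + b b\right) = \left(b + b \left(3 + b\right)\right) \left(v + b^{2}\right)$)
$115 + 126 l{\left(-11,12 \right)} = 115 + 126 \left(- 11 \left(\left(-11\right)^{3} + 4 \cdot 12 + 4 \left(-11\right)^{2} - 132\right)\right) = 115 + 126 \left(- 11 \left(-1331 + 48 + 4 \cdot 121 - 132\right)\right) = 115 + 126 \left(- 11 \left(-1331 + 48 + 484 - 132\right)\right) = 115 + 126 \left(\left(-11\right) \left(-931\right)\right) = 115 + 126 \cdot 10241 = 115 + 1290366 = 1290481$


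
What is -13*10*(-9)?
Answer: 1170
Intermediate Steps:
-13*10*(-9) = -130*(-9) = 1170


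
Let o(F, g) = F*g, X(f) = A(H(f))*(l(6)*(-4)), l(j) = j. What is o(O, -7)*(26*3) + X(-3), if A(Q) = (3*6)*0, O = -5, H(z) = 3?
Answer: 2730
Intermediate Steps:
A(Q) = 0 (A(Q) = 18*0 = 0)
X(f) = 0 (X(f) = 0*(6*(-4)) = 0*(-24) = 0)
o(O, -7)*(26*3) + X(-3) = (-5*(-7))*(26*3) + 0 = 35*78 + 0 = 2730 + 0 = 2730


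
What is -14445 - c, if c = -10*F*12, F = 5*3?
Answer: -12645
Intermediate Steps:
F = 15
c = -1800 (c = -10*15*12 = -150*12 = -1800)
-14445 - c = -14445 - 1*(-1800) = -14445 + 1800 = -12645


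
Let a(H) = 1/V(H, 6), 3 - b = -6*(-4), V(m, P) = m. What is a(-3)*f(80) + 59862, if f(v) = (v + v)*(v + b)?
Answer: 170146/3 ≈ 56715.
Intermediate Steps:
b = -21 (b = 3 - (-6)*(-4) = 3 - 1*24 = 3 - 24 = -21)
a(H) = 1/H
f(v) = 2*v*(-21 + v) (f(v) = (v + v)*(v - 21) = (2*v)*(-21 + v) = 2*v*(-21 + v))
a(-3)*f(80) + 59862 = (2*80*(-21 + 80))/(-3) + 59862 = -2*80*59/3 + 59862 = -⅓*9440 + 59862 = -9440/3 + 59862 = 170146/3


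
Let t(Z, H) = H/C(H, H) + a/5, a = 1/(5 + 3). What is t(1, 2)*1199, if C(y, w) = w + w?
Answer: 25179/40 ≈ 629.47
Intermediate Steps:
a = ⅛ (a = 1/8 = ⅛ ≈ 0.12500)
C(y, w) = 2*w
t(Z, H) = 21/40 (t(Z, H) = H/((2*H)) + (⅛)/5 = H*(1/(2*H)) + (⅛)*(⅕) = ½ + 1/40 = 21/40)
t(1, 2)*1199 = (21/40)*1199 = 25179/40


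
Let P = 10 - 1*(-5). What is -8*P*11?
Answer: -1320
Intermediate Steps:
P = 15 (P = 10 + 5 = 15)
-8*P*11 = -8*15*11 = -120*11 = -1320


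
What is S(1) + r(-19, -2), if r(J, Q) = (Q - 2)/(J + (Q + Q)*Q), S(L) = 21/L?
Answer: 235/11 ≈ 21.364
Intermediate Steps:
r(J, Q) = (-2 + Q)/(J + 2*Q**2) (r(J, Q) = (-2 + Q)/(J + (2*Q)*Q) = (-2 + Q)/(J + 2*Q**2))
S(1) + r(-19, -2) = 21/1 + (-2 - 2)/(-19 + 2*(-2)**2) = 21*1 - 4/(-19 + 2*4) = 21 - 4/(-19 + 8) = 21 - 4/(-11) = 21 - 1/11*(-4) = 21 + 4/11 = 235/11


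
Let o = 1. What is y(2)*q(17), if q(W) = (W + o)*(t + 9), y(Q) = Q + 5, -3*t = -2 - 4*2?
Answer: 1554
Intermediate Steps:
t = 10/3 (t = -(-2 - 4*2)/3 = -(-2 - 8)/3 = -1/3*(-10) = 10/3 ≈ 3.3333)
y(Q) = 5 + Q
q(W) = 37/3 + 37*W/3 (q(W) = (W + 1)*(10/3 + 9) = (1 + W)*(37/3) = 37/3 + 37*W/3)
y(2)*q(17) = (5 + 2)*(37/3 + (37/3)*17) = 7*(37/3 + 629/3) = 7*222 = 1554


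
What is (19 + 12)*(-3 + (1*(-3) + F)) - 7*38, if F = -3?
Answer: -545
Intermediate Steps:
(19 + 12)*(-3 + (1*(-3) + F)) - 7*38 = (19 + 12)*(-3 + (1*(-3) - 3)) - 7*38 = 31*(-3 + (-3 - 3)) - 266 = 31*(-3 - 6) - 266 = 31*(-9) - 266 = -279 - 266 = -545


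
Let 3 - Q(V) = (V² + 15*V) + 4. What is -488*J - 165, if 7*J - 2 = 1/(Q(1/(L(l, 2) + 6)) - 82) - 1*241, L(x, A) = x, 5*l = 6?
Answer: 12736937209/772051 ≈ 16498.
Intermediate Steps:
l = 6/5 (l = (⅕)*6 = 6/5 ≈ 1.2000)
Q(V) = -1 - V² - 15*V (Q(V) = 3 - ((V² + 15*V) + 4) = 3 - (4 + V² + 15*V) = 3 + (-4 - V² - 15*V) = -1 - V² - 15*V)
J = -26361323/772051 (J = 2/7 + (1/((-1 - (1/(6/5 + 6))² - 15/(6/5 + 6)) - 82) - 1*241)/7 = 2/7 + (1/((-1 - (1/(36/5))² - 15/36/5) - 82) - 241)/7 = 2/7 + (1/((-1 - (5/36)² - 15*5/36) - 82) - 241)/7 = 2/7 + (1/((-1 - 1*25/1296 - 25/12) - 82) - 241)/7 = 2/7 + (1/((-1 - 25/1296 - 25/12) - 82) - 241)/7 = 2/7 + (1/(-4021/1296 - 82) - 241)/7 = 2/7 + (1/(-110293/1296) - 241)/7 = 2/7 + (-1296/110293 - 241)/7 = 2/7 + (⅐)*(-26581909/110293) = 2/7 - 26581909/772051 = -26361323/772051 ≈ -34.145)
-488*J - 165 = -488*(-26361323/772051) - 165 = 12864325624/772051 - 165 = 12736937209/772051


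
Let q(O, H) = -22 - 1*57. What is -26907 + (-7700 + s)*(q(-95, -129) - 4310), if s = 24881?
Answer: -75434316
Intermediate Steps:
q(O, H) = -79 (q(O, H) = -22 - 57 = -79)
-26907 + (-7700 + s)*(q(-95, -129) - 4310) = -26907 + (-7700 + 24881)*(-79 - 4310) = -26907 + 17181*(-4389) = -26907 - 75407409 = -75434316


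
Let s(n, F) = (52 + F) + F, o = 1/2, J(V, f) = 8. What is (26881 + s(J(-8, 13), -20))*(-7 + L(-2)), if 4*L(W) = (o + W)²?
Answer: -2769979/16 ≈ -1.7312e+5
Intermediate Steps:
o = ½ ≈ 0.50000
L(W) = (½ + W)²/4
s(n, F) = 52 + 2*F
(26881 + s(J(-8, 13), -20))*(-7 + L(-2)) = (26881 + (52 + 2*(-20)))*(-7 + (1 + 2*(-2))²/16) = (26881 + (52 - 40))*(-7 + (1 - 4)²/16) = (26881 + 12)*(-7 + (1/16)*(-3)²) = 26893*(-7 + (1/16)*9) = 26893*(-7 + 9/16) = 26893*(-103/16) = -2769979/16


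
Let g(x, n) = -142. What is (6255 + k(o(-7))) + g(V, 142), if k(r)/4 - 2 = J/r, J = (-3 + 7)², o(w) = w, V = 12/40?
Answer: 42783/7 ≈ 6111.9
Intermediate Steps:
V = 3/10 (V = 12*(1/40) = 3/10 ≈ 0.30000)
J = 16 (J = 4² = 16)
k(r) = 8 + 64/r (k(r) = 8 + 4*(16/r) = 8 + 64/r)
(6255 + k(o(-7))) + g(V, 142) = (6255 + (8 + 64/(-7))) - 142 = (6255 + (8 + 64*(-⅐))) - 142 = (6255 + (8 - 64/7)) - 142 = (6255 - 8/7) - 142 = 43777/7 - 142 = 42783/7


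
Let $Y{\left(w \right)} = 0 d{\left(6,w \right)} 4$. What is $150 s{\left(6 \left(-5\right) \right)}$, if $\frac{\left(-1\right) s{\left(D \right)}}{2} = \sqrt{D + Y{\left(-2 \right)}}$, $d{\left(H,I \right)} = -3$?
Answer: $- 300 i \sqrt{30} \approx - 1643.2 i$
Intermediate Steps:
$Y{\left(w \right)} = 0$ ($Y{\left(w \right)} = 0 \left(-3\right) 4 = 0 \cdot 4 = 0$)
$s{\left(D \right)} = - 2 \sqrt{D}$ ($s{\left(D \right)} = - 2 \sqrt{D + 0} = - 2 \sqrt{D}$)
$150 s{\left(6 \left(-5\right) \right)} = 150 \left(- 2 \sqrt{6 \left(-5\right)}\right) = 150 \left(- 2 \sqrt{-30}\right) = 150 \left(- 2 i \sqrt{30}\right) = - 300 i \sqrt{30}$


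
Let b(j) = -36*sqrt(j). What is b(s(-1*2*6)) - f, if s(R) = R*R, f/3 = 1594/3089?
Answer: -1339230/3089 ≈ -433.55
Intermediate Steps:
f = 4782/3089 (f = 3*(1594/3089) = 4782/3089 ≈ 1.5481)
s(R) = R**2
b(s(-1*2*6)) - f = -36*sqrt((-1*2*6)**2) - 1*4782/3089 = -36*sqrt((-2*6)**2) - 4782/3089 = -36*sqrt((-12)**2) - 4782/3089 = -36*sqrt(144) - 4782/3089 = -36*12 - 4782/3089 = -432 - 4782/3089 = -1339230/3089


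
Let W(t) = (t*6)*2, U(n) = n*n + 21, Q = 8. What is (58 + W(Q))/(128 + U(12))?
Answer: 154/293 ≈ 0.52560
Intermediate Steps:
U(n) = 21 + n**2 (U(n) = n**2 + 21 = 21 + n**2)
W(t) = 12*t (W(t) = (6*t)*2 = 12*t)
(58 + W(Q))/(128 + U(12)) = (58 + 12*8)/(128 + (21 + 12**2)) = (58 + 96)/(128 + (21 + 144)) = 154/(128 + 165) = 154/293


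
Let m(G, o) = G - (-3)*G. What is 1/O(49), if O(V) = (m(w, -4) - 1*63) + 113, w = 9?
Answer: 1/86 ≈ 0.011628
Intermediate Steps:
m(G, o) = 4*G (m(G, o) = G + 3*G = 4*G)
O(V) = 86 (O(V) = (4*9 - 1*63) + 113 = (36 - 63) + 113 = -27 + 113 = 86)
1/O(49) = 1/86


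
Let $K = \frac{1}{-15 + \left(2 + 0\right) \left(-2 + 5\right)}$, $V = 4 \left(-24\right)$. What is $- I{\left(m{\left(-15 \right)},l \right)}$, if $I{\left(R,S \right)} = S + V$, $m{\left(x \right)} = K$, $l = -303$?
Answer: $399$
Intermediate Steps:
$V = -96$
$K = - \frac{1}{9}$ ($K = \frac{1}{-15 + 2 \cdot 3} = \frac{1}{-15 + 6} = \frac{1}{-9} = - \frac{1}{9} \approx -0.11111$)
$m{\left(x \right)} = - \frac{1}{9}$
$I{\left(R,S \right)} = -96 + S$ ($I{\left(R,S \right)} = S - 96 = -96 + S$)
$- I{\left(m{\left(-15 \right)},l \right)} = - (-96 - 303) = \left(-1\right) \left(-399\right) = 399$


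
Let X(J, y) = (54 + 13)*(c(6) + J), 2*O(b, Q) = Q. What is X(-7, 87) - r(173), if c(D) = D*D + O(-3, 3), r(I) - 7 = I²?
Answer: -55785/2 ≈ -27893.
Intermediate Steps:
O(b, Q) = Q/2
r(I) = 7 + I²
c(D) = 3/2 + D² (c(D) = D*D + (½)*3 = D² + 3/2 = 3/2 + D²)
X(J, y) = 5025/2 + 67*J (X(J, y) = (54 + 13)*((3/2 + 6²) + J) = 67*((3/2 + 36) + J) = 67*(75/2 + J) = 5025/2 + 67*J)
X(-7, 87) - r(173) = (5025/2 + 67*(-7)) - (7 + 173²) = (5025/2 - 469) - (7 + 29929) = 4087/2 - 1*29936 = 4087/2 - 29936 = -55785/2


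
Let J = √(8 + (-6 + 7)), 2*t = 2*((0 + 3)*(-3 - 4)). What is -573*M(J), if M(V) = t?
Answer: 12033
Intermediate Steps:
t = -21 (t = (2*((0 + 3)*(-3 - 4)))/2 = (2*(3*(-7)))/2 = (2*(-21))/2 = (½)*(-42) = -21)
J = 3 (J = √(8 + 1) = √9 = 3)
M(V) = -21
-573*M(J) = -573*(-21) = 12033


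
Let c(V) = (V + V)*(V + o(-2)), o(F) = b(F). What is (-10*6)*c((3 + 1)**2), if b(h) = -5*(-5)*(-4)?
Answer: 161280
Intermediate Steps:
b(h) = -100 (b(h) = 25*(-4) = -100)
o(F) = -100
c(V) = 2*V*(-100 + V) (c(V) = (V + V)*(V - 100) = (2*V)*(-100 + V) = 2*V*(-100 + V))
(-10*6)*c((3 + 1)**2) = (-10*6)*(2*(3 + 1)**2*(-100 + (3 + 1)**2)) = -120*4**2*(-100 + 4**2) = -120*16*(-100 + 16) = -120*16*(-84) = -60*(-2688) = 161280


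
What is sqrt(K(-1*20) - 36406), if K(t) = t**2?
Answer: I*sqrt(36006) ≈ 189.75*I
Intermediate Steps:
sqrt(K(-1*20) - 36406) = sqrt((-1*20)**2 - 36406) = sqrt((-20)**2 - 36406) = sqrt(400 - 36406) = sqrt(-36006) = I*sqrt(36006)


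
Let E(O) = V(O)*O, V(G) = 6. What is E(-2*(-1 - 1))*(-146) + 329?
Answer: -3175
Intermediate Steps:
E(O) = 6*O
E(-2*(-1 - 1))*(-146) + 329 = (6*(-2*(-1 - 1)))*(-146) + 329 = (6*(-2*(-2)))*(-146) + 329 = (6*4)*(-146) + 329 = 24*(-146) + 329 = -3504 + 329 = -3175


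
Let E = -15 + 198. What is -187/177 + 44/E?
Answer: -2937/3599 ≈ -0.81606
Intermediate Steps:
E = 183
-187/177 + 44/E = -187/177 + 44/183 = -2937/3599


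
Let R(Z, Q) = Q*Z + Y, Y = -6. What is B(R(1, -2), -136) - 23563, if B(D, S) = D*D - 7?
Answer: -23506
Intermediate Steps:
R(Z, Q) = -6 + Q*Z (R(Z, Q) = Q*Z - 6 = -6 + Q*Z)
B(D, S) = -7 + D**2 (B(D, S) = D**2 - 7 = -7 + D**2)
B(R(1, -2), -136) - 23563 = (-7 + (-6 - 2*1)**2) - 23563 = (-7 + (-6 - 2)**2) - 23563 = (-7 + (-8)**2) - 23563 = (-7 + 64) - 23563 = 57 - 23563 = -23506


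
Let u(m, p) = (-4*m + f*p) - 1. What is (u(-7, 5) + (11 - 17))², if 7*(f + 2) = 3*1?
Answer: 8464/49 ≈ 172.73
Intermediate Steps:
f = -11/7 (f = -2 + (3*1)/7 = -2 + (⅐)*3 = -2 + 3/7 = -11/7 ≈ -1.5714)
u(m, p) = -1 - 4*m - 11*p/7 (u(m, p) = (-4*m - 11*p/7) - 1 = -1 - 4*m - 11*p/7)
(u(-7, 5) + (11 - 17))² = ((-1 - 4*(-7) - 11/7*5) + (11 - 17))² = ((-1 + 28 - 55/7) - 6)² = (134/7 - 6)² = (92/7)² = 8464/49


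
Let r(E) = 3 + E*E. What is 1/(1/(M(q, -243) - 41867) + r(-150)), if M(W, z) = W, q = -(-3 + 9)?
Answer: 41873/942268118 ≈ 4.4439e-5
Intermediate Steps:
q = -6 (q = -1*6 = -6)
r(E) = 3 + E²
1/(1/(M(q, -243) - 41867) + r(-150)) = 1/(1/(-6 - 41867) + (3 + (-150)²)) = 1/(1/(-41873) + (3 + 22500)) = 1/(-1/41873 + 22503) = 1/(942268118/41873) = 41873/942268118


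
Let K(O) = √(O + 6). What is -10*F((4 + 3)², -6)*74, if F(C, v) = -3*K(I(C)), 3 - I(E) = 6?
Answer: 2220*√3 ≈ 3845.2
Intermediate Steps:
I(E) = -3 (I(E) = 3 - 1*6 = 3 - 6 = -3)
K(O) = √(6 + O)
F(C, v) = -3*√3 (F(C, v) = -3*√(6 - 3) = -3*√3)
-10*F((4 + 3)², -6)*74 = -(-30)*√3*74 = (30*√3)*74 = 2220*√3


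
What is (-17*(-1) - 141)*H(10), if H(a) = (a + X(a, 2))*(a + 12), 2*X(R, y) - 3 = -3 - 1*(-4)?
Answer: -32736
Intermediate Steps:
X(R, y) = 2 (X(R, y) = 3/2 + (-3 - 1*(-4))/2 = 3/2 + (-3 + 4)/2 = 3/2 + (½)*1 = 3/2 + ½ = 2)
H(a) = (2 + a)*(12 + a) (H(a) = (a + 2)*(a + 12) = (2 + a)*(12 + a))
(-17*(-1) - 141)*H(10) = (-17*(-1) - 141)*(24 + 10² + 14*10) = (17 - 141)*(24 + 100 + 140) = -124*264 = -32736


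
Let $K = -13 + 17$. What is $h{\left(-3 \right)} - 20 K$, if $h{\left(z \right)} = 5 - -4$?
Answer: $-71$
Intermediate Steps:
$K = 4$
$h{\left(z \right)} = 9$ ($h{\left(z \right)} = 5 + 4 = 9$)
$h{\left(-3 \right)} - 20 K = 9 - 80 = -71$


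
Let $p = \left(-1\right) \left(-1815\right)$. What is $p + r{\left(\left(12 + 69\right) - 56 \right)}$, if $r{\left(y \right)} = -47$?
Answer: $1768$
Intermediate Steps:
$p = 1815$
$p + r{\left(\left(12 + 69\right) - 56 \right)} = 1815 - 47 = 1768$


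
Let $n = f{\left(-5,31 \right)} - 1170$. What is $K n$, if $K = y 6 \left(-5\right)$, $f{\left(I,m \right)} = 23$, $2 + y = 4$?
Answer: $68820$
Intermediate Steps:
$y = 2$ ($y = -2 + 4 = 2$)
$n = -1147$ ($n = 23 - 1170 = -1147$)
$K = -60$ ($K = 2 \cdot 6 \left(-5\right) = 12 \left(-5\right) = -60$)
$K n = \left(-60\right) \left(-1147\right) = 68820$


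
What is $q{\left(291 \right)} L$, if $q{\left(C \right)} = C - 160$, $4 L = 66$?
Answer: $\frac{4323}{2} \approx 2161.5$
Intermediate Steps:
$L = \frac{33}{2}$ ($L = \frac{1}{4} \cdot 66 = \frac{33}{2} \approx 16.5$)
$q{\left(C \right)} = -160 + C$
$q{\left(291 \right)} L = \left(-160 + 291\right) \frac{33}{2} = 131 \cdot \frac{33}{2} = \frac{4323}{2}$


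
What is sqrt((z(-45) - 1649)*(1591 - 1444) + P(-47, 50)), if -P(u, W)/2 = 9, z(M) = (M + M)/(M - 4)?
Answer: I*sqrt(242151) ≈ 492.09*I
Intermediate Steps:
z(M) = 2*M/(-4 + M) (z(M) = (2*M)/(-4 + M) = 2*M/(-4 + M))
P(u, W) = -18 (P(u, W) = -2*9 = -18)
sqrt((z(-45) - 1649)*(1591 - 1444) + P(-47, 50)) = sqrt((2*(-45)/(-4 - 45) - 1649)*(1591 - 1444) - 18) = sqrt((2*(-45)/(-49) - 1649)*147 - 18) = sqrt((2*(-45)*(-1/49) - 1649)*147 - 18) = sqrt((90/49 - 1649)*147 - 18) = sqrt(-80711/49*147 - 18) = sqrt(-242133 - 18) = sqrt(-242151) = I*sqrt(242151)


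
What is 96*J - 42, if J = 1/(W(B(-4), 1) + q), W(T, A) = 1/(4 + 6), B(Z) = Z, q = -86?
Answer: -37038/859 ≈ -43.118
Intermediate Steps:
W(T, A) = ⅒ (W(T, A) = 1/10 = ⅒)
J = -10/859 (J = 1/(⅒ - 86) = 1/(-859/10) = -10/859 ≈ -0.011641)
96*J - 42 = 96*(-10/859) - 42 = -960/859 - 42 = -37038/859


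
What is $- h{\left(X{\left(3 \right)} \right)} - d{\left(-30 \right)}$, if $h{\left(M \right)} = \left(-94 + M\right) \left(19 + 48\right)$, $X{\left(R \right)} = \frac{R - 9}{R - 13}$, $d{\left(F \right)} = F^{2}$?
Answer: $\frac{26789}{5} \approx 5357.8$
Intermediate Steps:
$X{\left(R \right)} = \frac{-9 + R}{-13 + R}$
$h{\left(M \right)} = -6298 + 67 M$ ($h{\left(M \right)} = \left(-94 + M\right) 67 = -6298 + 67 M$)
$- h{\left(X{\left(3 \right)} \right)} - d{\left(-30 \right)} = - (-6298 + 67 \frac{-9 + 3}{-13 + 3}) - \left(-30\right)^{2} = - (-6298 + 67 \frac{1}{-10} \left(-6\right)) - 900 = - (-6298 + 67 \left(\left(- \frac{1}{10}\right) \left(-6\right)\right)) - 900 = - (-6298 + 67 \cdot \frac{3}{5}) - 900 = - (-6298 + \frac{201}{5}) - 900 = \left(-1\right) \left(- \frac{31289}{5}\right) - 900 = \frac{31289}{5} - 900 = \frac{26789}{5}$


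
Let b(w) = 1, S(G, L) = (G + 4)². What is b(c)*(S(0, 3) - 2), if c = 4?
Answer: 14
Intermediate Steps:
S(G, L) = (4 + G)²
b(c)*(S(0, 3) - 2) = 1*((4 + 0)² - 2) = 1*(4² - 2) = 1*(16 - 2) = 1*14 = 14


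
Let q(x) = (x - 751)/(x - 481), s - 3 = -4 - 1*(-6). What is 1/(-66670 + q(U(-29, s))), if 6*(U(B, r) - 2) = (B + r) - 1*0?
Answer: -161/10733619 ≈ -1.5000e-5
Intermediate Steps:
s = 5 (s = 3 + (-4 - 1*(-6)) = 3 + (-4 + 6) = 3 + 2 = 5)
U(B, r) = 2 + B/6 + r/6 (U(B, r) = 2 + ((B + r) - 1*0)/6 = 2 + ((B + r) + 0)/6 = 2 + (B + r)/6 = 2 + (B/6 + r/6) = 2 + B/6 + r/6)
q(x) = (-751 + x)/(-481 + x)
1/(-66670 + q(U(-29, s))) = 1/(-66670 + (-751 + (2 + (1/6)*(-29) + (1/6)*5))/(-481 + (2 + (1/6)*(-29) + (1/6)*5))) = 1/(-66670 + (-751 + (2 - 29/6 + 5/6))/(-481 + (2 - 29/6 + 5/6))) = 1/(-66670 + (-751 - 2)/(-481 - 2)) = 1/(-66670 - 753/(-483)) = 1/(-66670 - 1/483*(-753)) = 1/(-66670 + 251/161) = 1/(-10733619/161) = -161/10733619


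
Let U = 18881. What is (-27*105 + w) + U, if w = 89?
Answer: 16135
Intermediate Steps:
(-27*105 + w) + U = (-27*105 + 89) + 18881 = (-2835 + 89) + 18881 = -2746 + 18881 = 16135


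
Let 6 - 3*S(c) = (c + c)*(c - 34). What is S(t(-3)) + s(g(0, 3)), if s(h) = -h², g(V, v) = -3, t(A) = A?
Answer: -81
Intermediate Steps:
S(c) = 2 - 2*c*(-34 + c)/3 (S(c) = 2 - (c + c)*(c - 34)/3 = 2 - 2*c*(-34 + c)/3)
S(t(-3)) + s(g(0, 3)) = (2 - ⅔*(-3)² + (68/3)*(-3)) - 1*(-3)² = (2 - ⅔*9 - 68) - 1*9 = (2 - 6 - 68) - 9 = -72 - 9 = -81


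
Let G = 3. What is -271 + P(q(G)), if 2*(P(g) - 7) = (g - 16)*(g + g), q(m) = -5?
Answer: -159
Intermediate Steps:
P(g) = 7 + g*(-16 + g) (P(g) = 7 + ((g - 16)*(g + g))/2 = 7 + ((-16 + g)*(2*g))/2 = 7 + (2*g*(-16 + g))/2 = 7 + g*(-16 + g))
-271 + P(q(G)) = -271 + (7 + (-5)² - 16*(-5)) = -271 + (7 + 25 + 80) = -271 + 112 = -159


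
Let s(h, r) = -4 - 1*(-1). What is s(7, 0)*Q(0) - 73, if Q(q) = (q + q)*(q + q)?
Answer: -73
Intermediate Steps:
s(h, r) = -3 (s(h, r) = -4 + 1 = -3)
Q(q) = 4*q**2 (Q(q) = (2*q)*(2*q) = 4*q**2)
s(7, 0)*Q(0) - 73 = -12*0**2 - 73 = -12*0 - 73 = -3*0 - 73 = 0 - 73 = -73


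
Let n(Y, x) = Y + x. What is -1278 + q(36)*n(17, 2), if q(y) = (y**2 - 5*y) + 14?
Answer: 20192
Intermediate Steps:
q(y) = 14 + y**2 - 5*y
-1278 + q(36)*n(17, 2) = -1278 + (14 + 36**2 - 5*36)*(17 + 2) = -1278 + (14 + 1296 - 180)*19 = -1278 + 1130*19 = -1278 + 21470 = 20192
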